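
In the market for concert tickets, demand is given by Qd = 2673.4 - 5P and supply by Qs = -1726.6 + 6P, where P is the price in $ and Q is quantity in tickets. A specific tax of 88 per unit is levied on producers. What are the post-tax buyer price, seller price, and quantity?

The tax drives a wedge P_b - P_s = 88. Substituting P_s = P_b - 88 into supply: Qs = -2254.6 + 6P_b.
Market clearing requires 2673.4 - 5P_b = -2254.6 + 6P_b; hence 4928 = 11P_b and P_b = 448.
Then P_s = 448 - 88 = 360 and Q = 2673.4 - 5(448) = 433.4.

P_b = 448, P_s = 360, Q = 433.4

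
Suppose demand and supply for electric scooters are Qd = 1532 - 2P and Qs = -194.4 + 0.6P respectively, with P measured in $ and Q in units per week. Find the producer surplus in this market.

The market clears where 1532 - 2P = -194.4 + 0.6P. Rearranging, 2.6P = 1726.4, hence P* = 664.
From the demand curve, Q* = 1532 - 2(664) = 204.
Supply choke price (Qs = 0): P = 324. Producer surplus = ½ × (664 - 324) × 204 = 34680.

Producer surplus = 34680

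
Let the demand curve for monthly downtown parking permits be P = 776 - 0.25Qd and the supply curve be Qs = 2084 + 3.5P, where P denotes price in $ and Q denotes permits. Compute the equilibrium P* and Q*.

Inverting to quantity form: Qd = 3104 - 4P.
At equilibrium Qd = Qs, so 3104 - 4P = 2084 + 3.5P; collecting terms, 1020 = 7.5P and P* = 136.
Substitute back: Q* = 3104 - 4(136) = 2560.

P* = 136, Q* = 2560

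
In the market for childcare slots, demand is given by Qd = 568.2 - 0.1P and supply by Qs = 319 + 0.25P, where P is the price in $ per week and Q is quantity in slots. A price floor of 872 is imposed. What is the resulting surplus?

With P fixed at 872, quantity demanded is 481 and quantity supplied is 537.
Surplus = Qs - Qd = 537 - 481 = 56.

Surplus = 56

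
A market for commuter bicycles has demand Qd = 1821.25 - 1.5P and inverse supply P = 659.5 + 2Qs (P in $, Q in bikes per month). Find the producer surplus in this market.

Producer surplus = 43264

In direct form, Qs = -329.75 + 0.5P.
Set Qd = Qs: 1821.25 - 1.5P = -329.75 + 0.5P, so 2151 = 2P and P* = 1075.5.
Substitute back: Q* = 1821.25 - 1.5(1075.5) = 208.
Supply choke price (Qs = 0): P = 659.5. Producer surplus = ½ × (1075.5 - 659.5) × 208 = 43264.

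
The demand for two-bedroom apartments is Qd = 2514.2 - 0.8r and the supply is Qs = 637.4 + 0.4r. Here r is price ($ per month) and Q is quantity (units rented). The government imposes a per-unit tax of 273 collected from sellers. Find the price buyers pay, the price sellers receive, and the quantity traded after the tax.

r_b = 1655, r_s = 1382, Q = 1190.2

With a tax of 273 on sellers, they supply based on the net price r_s = r_b - 273, so Qs = 528.2 + 0.4r_b.
Set Qd = Qs: 2514.2 - 0.8r_b = 528.2 + 0.4r_b, so 1986 = 1.2r_b and r_b = 1655.
So r_s = 1382 and the quantity traded is Q = 2514.2 - 0.8(1655) = 1190.2.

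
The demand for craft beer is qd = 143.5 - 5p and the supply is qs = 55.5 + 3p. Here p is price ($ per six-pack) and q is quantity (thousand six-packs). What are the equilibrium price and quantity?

p* = 11, q* = 88.5

Equating demand and supply, 143.5 - 5p = 55.5 + 3p gives 8p = 88, so p* = 11.
Plugging p* into demand: q* = 143.5 - 5(11) = 88.5.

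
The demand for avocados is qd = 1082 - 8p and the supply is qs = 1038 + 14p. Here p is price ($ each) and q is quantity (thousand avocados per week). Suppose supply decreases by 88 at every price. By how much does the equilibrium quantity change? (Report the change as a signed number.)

Equating demand and supply, 1082 - 8p = 1038 + 14p gives 22p = 44, so p* = 2.
Plugging p* into demand: q* = 1082 - 8(2) = 1066.
After the shift, supply is qs = 950 + 14p.
New equilibrium: 132 = 22p, so p = 6 and q = 1034.
Δq = 1034 - 1066 = -32.

Δq = -32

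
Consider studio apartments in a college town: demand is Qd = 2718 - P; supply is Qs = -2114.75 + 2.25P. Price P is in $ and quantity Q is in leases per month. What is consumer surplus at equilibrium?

Consumer surplus = 757680.5

Equating demand and supply, 2718 - P = -2114.75 + 2.25P gives 3.25P = 4832.75, so P* = 1487.
Then Q* = 2718 - 1487 = 1231.
Demand choke price (Qd = 0): P = 2718. Consumer surplus = ½ × (2718 - 1487) × 1231 = 757680.5.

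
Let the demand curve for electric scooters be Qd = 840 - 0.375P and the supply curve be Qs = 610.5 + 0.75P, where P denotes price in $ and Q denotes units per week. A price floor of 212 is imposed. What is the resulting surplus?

Surplus = 9

With P fixed at 212, quantity demanded is 760.5 and quantity supplied is 769.5.
Surplus = Qs - Qd = 769.5 - 760.5 = 9.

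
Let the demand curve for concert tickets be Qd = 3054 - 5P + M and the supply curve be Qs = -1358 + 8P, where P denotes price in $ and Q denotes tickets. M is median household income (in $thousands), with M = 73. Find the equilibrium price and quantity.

P* = 345, Q* = 1402

With M = 73, demand is Qd = 3127 - 5P.
Set Qd = Qs: 3127 - 5P = -1358 + 8P, so 4485 = 13P and P* = 345.
Then Q* = 3127 - 5(345) = 1402.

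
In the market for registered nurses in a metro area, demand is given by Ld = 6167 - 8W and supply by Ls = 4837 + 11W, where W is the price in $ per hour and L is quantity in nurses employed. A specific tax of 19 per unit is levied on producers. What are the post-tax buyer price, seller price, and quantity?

The tax drives a wedge W_b - W_s = 19. Substituting W_s = W_b - 19 into supply: Ls = 4628 + 11W_b.
Market clearing requires 6167 - 8W_b = 4628 + 11W_b; hence 1539 = 19W_b and W_b = 81.
So W_s = 62 and the quantity traded is L = 6167 - 8(81) = 5519.

W_b = 81, W_s = 62, L = 5519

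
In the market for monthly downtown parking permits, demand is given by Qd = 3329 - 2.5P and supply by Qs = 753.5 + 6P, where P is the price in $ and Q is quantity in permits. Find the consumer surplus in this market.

Consumer surplus = 1322522.45

The market clears where 3329 - 2.5P = 753.5 + 6P. Rearranging, 8.5P = 2575.5, hence P* = 303.
From the demand curve, Q* = 3329 - 2.5(303) = 2571.5.
Demand choke price (Qd = 0): P = 3329/2.5 = 1331.6. Consumer surplus = ½ × (1331.6 - 303) × 2571.5 = 1322522.45.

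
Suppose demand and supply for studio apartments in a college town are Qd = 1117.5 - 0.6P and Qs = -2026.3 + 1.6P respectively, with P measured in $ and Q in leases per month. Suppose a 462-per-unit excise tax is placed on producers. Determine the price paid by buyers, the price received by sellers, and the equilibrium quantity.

P_b = 1765, P_s = 1303, Q = 58.5

The tax drives a wedge P_b - P_s = 462. Substituting P_s = P_b - 462 into supply: Qs = -2765.5 + 1.6P_b.
Market clearing requires 1117.5 - 0.6P_b = -2765.5 + 1.6P_b; hence 3883 = 2.2P_b and P_b = 1765.
Then P_s = 1765 - 462 = 1303 and Q = 1117.5 - 0.6(1765) = 58.5.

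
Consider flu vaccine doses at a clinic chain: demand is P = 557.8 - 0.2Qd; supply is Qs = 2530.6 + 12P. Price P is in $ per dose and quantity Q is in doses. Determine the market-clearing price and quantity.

P* = 15.2, Q* = 2713

Rewriting in direct form: Qd = 2789 - 5P.
At equilibrium Qd = Qs, so 2789 - 5P = 2530.6 + 12P; collecting terms, 258.4 = 17P and P* = 15.2.
Plugging P* into demand: Q* = 2789 - 5(15.2) = 2713.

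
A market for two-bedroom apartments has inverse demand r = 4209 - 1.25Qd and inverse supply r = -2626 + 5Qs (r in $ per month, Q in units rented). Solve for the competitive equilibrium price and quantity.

Solving each curve for Q: Qd = 3367.2 - 0.8r and Qs = 525.2 + 0.2r.
Equating demand and supply, 3367.2 - 0.8r = 525.2 + 0.2r gives r = 2842, so r* = 2842.
Substitute back: Q* = 3367.2 - 0.8(2842) = 1093.6.

r* = 2842, Q* = 1093.6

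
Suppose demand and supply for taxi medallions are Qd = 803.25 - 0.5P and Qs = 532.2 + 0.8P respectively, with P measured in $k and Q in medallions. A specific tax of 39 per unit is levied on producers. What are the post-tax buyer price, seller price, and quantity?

The tax drives a wedge P_b - P_s = 39. Substituting P_s = P_b - 39 into supply: Qs = 501 + 0.8P_b.
Equate demand and the shifted supply: 803.25 - 0.5P_b = 501 + 0.8P_b, giving 1.3P_b = 302.25, so P_b = 232.5.
So P_s = 193.5 and the quantity traded is Q = 803.25 - 0.5(232.5) = 687.

P_b = 232.5, P_s = 193.5, Q = 687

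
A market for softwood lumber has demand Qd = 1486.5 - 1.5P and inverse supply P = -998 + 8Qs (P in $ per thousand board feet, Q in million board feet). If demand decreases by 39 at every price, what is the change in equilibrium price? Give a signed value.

ΔP = -24

Rewriting in direct form: Qs = 124.75 + 0.125P.
The market clears where 1486.5 - 1.5P = 124.75 + 0.125P. Rearranging, 1.625P = 1361.75, hence P* = 838.
Then Q* = 1486.5 - 1.5(838) = 229.5.
After the shift, demand is Qd = 1447.5 - 1.5P.
Re-solving, 1.625P = 1322.75 gives P = 814 and Q = 226.5.
ΔP = 814 - 838 = -24.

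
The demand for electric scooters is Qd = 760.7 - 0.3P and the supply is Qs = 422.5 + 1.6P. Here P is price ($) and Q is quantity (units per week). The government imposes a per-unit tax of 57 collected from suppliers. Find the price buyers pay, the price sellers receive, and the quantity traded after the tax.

P_b = 226, P_s = 169, Q = 692.9

The tax drives a wedge P_b - P_s = 57. Substituting P_s = P_b - 57 into supply: Qs = 331.3 + 1.6P_b.
Market clearing requires 760.7 - 0.3P_b = 331.3 + 1.6P_b; hence 429.4 = 1.9P_b and P_b = 226.
Then P_s = 226 - 57 = 169 and Q = 760.7 - 0.3(226) = 692.9.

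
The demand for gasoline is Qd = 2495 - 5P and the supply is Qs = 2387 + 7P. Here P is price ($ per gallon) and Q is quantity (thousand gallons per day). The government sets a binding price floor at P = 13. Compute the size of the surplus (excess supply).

Surplus = 48

With P fixed at 13, quantity demanded is 2430 and quantity supplied is 2478.
Surplus = Qs - Qd = 2478 - 2430 = 48.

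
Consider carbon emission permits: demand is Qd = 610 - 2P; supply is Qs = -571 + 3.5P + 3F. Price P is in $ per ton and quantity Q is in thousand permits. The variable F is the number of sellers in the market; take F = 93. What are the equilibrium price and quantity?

P* = 164, Q* = 282

With F = 93, supply is Qs = -292 + 3.5P.
The market clears where 610 - 2P = -292 + 3.5P. Rearranging, 5.5P = 902, hence P* = 164.
Then Q* = 610 - 2(164) = 282.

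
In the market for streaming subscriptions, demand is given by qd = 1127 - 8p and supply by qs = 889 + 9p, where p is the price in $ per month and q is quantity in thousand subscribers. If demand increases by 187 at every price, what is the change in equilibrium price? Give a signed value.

At equilibrium qd = qs, so 1127 - 8p = 889 + 9p; collecting terms, 238 = 17p and p* = 14.
Plugging p* into demand: q* = 1127 - 8(14) = 1015.
After the shift, demand is qd = 1314 - 8p.
New equilibrium: 425 = 17p, so p = 25 and q = 1114.
Δp = 25 - 14 = 11.

Δp = 11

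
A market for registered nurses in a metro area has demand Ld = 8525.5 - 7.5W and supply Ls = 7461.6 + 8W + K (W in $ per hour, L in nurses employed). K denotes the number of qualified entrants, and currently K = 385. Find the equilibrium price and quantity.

W* = 43.8, L* = 8197

With K = 385, supply is Ls = 7846.6 + 8W.
Set Ld = Ls: 8525.5 - 7.5W = 7846.6 + 8W, so 678.9 = 15.5W and W* = 43.8.
Then L* = 8525.5 - 7.5(43.8) = 8197.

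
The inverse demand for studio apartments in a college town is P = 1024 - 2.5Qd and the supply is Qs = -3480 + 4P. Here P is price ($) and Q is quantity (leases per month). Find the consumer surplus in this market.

Consumer surplus = 3920

Rewriting in direct form: Qd = 409.6 - 0.4P.
At equilibrium Qd = Qs, so 409.6 - 0.4P = -3480 + 4P; collecting terms, 3889.6 = 4.4P and P* = 884.
Plugging P* into demand: Q* = 409.6 - 0.4(884) = 56.
Demand choke price (Qd = 0): P = 409.6/0.4 = 1024. Consumer surplus = ½ × (1024 - 884) × 56 = 3920.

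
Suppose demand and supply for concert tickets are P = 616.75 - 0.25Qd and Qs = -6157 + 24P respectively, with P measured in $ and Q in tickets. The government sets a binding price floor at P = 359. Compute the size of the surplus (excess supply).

Solving each curve for Q: Qd = 2467 - 4P.
Evaluating both curves at the floor price 359 gives Qd = 1031, Qs = 2459.
Surplus = Qs - Qd = 2459 - 1031 = 1428.

Surplus = 1428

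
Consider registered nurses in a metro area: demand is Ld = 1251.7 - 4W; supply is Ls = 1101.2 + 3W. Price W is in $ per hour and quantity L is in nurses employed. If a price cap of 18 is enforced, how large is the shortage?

At W = 18: Ld = 1179.7 and Ls = 1155.2.
Shortage = Ld - Ls = 1179.7 - 1155.2 = 24.5.

Shortage = 24.5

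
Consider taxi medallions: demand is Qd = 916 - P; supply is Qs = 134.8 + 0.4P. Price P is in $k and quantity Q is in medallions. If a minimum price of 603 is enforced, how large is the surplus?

Surplus = 63

With P fixed at 603, quantity demanded is 313 and quantity supplied is 376.
Surplus = Qs - Qd = 376 - 313 = 63.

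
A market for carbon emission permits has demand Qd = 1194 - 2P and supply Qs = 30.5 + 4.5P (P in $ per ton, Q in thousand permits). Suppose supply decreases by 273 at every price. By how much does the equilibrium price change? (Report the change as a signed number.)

At equilibrium Qd = Qs, so 1194 - 2P = 30.5 + 4.5P; collecting terms, 1163.5 = 6.5P and P* = 179.
Plugging P* into demand: Q* = 1194 - 2(179) = 836.
After the shift, supply is Qs = -242.5 + 4.5P.
Re-solving, 6.5P = 1436.5 gives P = 221 and Q = 752.
ΔP = 221 - 179 = 42.

ΔP = 42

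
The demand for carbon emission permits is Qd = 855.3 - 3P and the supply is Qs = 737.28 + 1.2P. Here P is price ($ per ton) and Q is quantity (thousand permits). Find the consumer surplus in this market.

Consumer surplus = 99073.5

At equilibrium Qd = Qs, so 855.3 - 3P = 737.28 + 1.2P; collecting terms, 118.02 = 4.2P and P* = 28.1.
Substitute back: Q* = 855.3 - 3(28.1) = 771.
Demand choke price (Qd = 0): P = 855.3/3 = 285.1. Consumer surplus = ½ × (285.1 - 28.1) × 771 = 99073.5.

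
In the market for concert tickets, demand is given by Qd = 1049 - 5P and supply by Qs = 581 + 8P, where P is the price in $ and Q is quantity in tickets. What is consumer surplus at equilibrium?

Consumer surplus = 75516.1

Set Qd = Qs: 1049 - 5P = 581 + 8P, so 468 = 13P and P* = 36.
From the demand curve, Q* = 1049 - 5(36) = 869.
Demand choke price (Qd = 0): P = 1049/5 = 209.8. Consumer surplus = ½ × (209.8 - 36) × 869 = 75516.1.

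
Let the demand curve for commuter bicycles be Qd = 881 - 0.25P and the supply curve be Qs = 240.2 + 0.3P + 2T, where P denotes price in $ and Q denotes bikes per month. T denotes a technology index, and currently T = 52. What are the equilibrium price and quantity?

P* = 976, Q* = 637

With T = 52, supply is Qs = 344.2 + 0.3P.
Equating demand and supply, 881 - 0.25P = 344.2 + 0.3P gives 0.55P = 536.8, so P* = 976.
From the demand curve, Q* = 881 - 0.25(976) = 637.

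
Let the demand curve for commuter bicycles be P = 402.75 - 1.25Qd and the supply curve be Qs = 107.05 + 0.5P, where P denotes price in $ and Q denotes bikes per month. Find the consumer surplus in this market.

Rewriting in direct form: Qd = 322.2 - 0.8P.
At equilibrium Qd = Qs, so 322.2 - 0.8P = 107.05 + 0.5P; collecting terms, 215.15 = 1.3P and P* = 165.5.
From the demand curve, Q* = 322.2 - 0.8(165.5) = 189.8.
Demand choke price (Qd = 0): P = 322.2/0.8 = 402.75. Consumer surplus = ½ × (402.75 - 165.5) × 189.8 = 22515.025.

Consumer surplus = 22515.025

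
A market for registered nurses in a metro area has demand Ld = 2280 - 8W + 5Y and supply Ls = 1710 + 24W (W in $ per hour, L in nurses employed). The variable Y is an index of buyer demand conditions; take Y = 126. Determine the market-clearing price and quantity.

With Y = 126, demand is Ld = 2910 - 8W.
At equilibrium Ld = Ls, so 2910 - 8W = 1710 + 24W; collecting terms, 1200 = 32W and W* = 37.5.
Then L* = 2910 - 8(37.5) = 2610.

W* = 37.5, L* = 2610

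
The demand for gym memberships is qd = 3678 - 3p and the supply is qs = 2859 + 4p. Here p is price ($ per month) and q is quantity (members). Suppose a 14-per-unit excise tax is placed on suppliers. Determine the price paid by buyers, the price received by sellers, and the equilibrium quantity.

p_b = 125, p_s = 111, q = 3303

With a tax of 14 on suppliers, they supply based on the net price p_s = p_b - 14, so qs = 2803 + 4p_b.
Set qd = qs: 3678 - 3p_b = 2803 + 4p_b, so 875 = 7p_b and p_b = 125.
So p_s = 111 and the quantity traded is q = 3678 - 3(125) = 3303.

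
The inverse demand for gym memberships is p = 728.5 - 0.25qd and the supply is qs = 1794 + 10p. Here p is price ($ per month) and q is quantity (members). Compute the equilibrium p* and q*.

p* = 80, q* = 2594

Solving each curve for q: qd = 2914 - 4p.
Equating demand and supply, 2914 - 4p = 1794 + 10p gives 14p = 1120, so p* = 80.
Plugging p* into demand: q* = 2914 - 4(80) = 2594.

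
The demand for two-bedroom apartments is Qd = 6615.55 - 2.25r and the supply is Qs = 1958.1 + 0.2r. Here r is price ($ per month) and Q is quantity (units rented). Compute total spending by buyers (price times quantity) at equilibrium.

Equating demand and supply, 6615.55 - 2.25r = 1958.1 + 0.2r gives 2.45r = 4657.45, so r* = 1901.
Plugging r* into demand: Q* = 6615.55 - 2.25(1901) = 2338.3.
Total spending by buyers = r* × Q* = 1901 × 2338.3 = 4445108.3.

Total spending by buyers = 4445108.3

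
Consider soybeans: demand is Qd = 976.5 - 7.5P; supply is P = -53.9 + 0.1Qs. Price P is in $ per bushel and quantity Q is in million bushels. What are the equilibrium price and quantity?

Rewriting in direct form: Qs = 539 + 10P.
The market clears where 976.5 - 7.5P = 539 + 10P. Rearranging, 17.5P = 437.5, hence P* = 25.
Substitute back: Q* = 976.5 - 7.5(25) = 789.

P* = 25, Q* = 789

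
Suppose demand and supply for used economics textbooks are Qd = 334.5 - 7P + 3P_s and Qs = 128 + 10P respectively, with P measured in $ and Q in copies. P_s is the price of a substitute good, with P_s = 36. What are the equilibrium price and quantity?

With P_s = 36, demand is Qd = 442.5 - 7P.
At equilibrium Qd = Qs, so 442.5 - 7P = 128 + 10P; collecting terms, 314.5 = 17P and P* = 18.5.
Then Q* = 442.5 - 7(18.5) = 313.

P* = 18.5, Q* = 313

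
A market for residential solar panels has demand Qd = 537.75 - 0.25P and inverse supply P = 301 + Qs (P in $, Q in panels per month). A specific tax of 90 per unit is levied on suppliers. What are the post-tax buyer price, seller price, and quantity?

P_b = 743, P_s = 653, Q = 352

Solving each curve for Q: Qs = -301 + P.
With a tax of 90 on suppliers, they supply based on the net price P_s = P_b - 90, so Qs = -391 + P_b.
Market clearing requires 537.75 - 0.25P_b = -391 + P_b; hence 928.75 = 1.25P_b and P_b = 743.
So P_s = 653 and the quantity traded is Q = 537.75 - 0.25(743) = 352.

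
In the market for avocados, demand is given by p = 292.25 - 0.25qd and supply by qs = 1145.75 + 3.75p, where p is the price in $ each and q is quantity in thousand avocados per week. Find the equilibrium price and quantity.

p* = 3, q* = 1157

In direct form, qd = 1169 - 4p.
The market clears where 1169 - 4p = 1145.75 + 3.75p. Rearranging, 7.75p = 23.25, hence p* = 3.
Plugging p* into demand: q* = 1169 - 4(3) = 1157.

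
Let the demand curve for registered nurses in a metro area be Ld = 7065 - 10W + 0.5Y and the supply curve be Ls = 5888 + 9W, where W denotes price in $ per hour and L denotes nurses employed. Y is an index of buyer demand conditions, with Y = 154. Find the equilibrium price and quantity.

W* = 66, L* = 6482

With Y = 154, demand is Ld = 7142 - 10W.
At equilibrium Ld = Ls, so 7142 - 10W = 5888 + 9W; collecting terms, 1254 = 19W and W* = 66.
Substitute back: L* = 7142 - 10(66) = 6482.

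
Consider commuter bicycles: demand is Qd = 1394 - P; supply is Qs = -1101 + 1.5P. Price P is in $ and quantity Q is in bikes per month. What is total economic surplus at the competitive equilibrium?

Equating demand and supply, 1394 - P = -1101 + 1.5P gives 2.5P = 2495, so P* = 998.
Plugging P* into demand: Q* = 1394 - 998 = 396.
Demand choke price = 1394; supply choke price = 734. CS = ½(1394 - 998)(396) = 78408; PS = ½(998 - 734)(396) = 52272. Total surplus = 130680.

Total surplus = 130680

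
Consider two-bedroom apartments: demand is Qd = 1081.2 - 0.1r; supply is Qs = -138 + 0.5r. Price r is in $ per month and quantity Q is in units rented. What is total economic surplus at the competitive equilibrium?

At equilibrium Qd = Qs, so 1081.2 - 0.1r = -138 + 0.5r; collecting terms, 1219.2 = 0.6r and r* = 2032.
From the demand curve, Q* = 1081.2 - 0.1(2032) = 878.
Demand choke price = 10812; supply choke price = 276. CS = ½(10812 - 2032)(878) = 3854420; PS = ½(2032 - 276)(878) = 770884. Total surplus = 4625304.

Total surplus = 4625304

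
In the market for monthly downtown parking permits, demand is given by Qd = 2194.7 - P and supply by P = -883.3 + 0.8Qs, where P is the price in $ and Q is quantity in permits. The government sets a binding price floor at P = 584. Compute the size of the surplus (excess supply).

Surplus = 223.425

Inverting to quantity form: Qs = 1104.125 + 1.25P.
At P = 584: Qd = 1610.7 and Qs = 1834.125.
Surplus = Qs - Qd = 1834.125 - 1610.7 = 223.425.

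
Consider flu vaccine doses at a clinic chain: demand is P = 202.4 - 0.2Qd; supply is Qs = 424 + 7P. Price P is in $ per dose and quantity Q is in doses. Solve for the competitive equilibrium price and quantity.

P* = 49, Q* = 767

Inverting to quantity form: Qd = 1012 - 5P.
Equating demand and supply, 1012 - 5P = 424 + 7P gives 12P = 588, so P* = 49.
Substitute back: Q* = 1012 - 5(49) = 767.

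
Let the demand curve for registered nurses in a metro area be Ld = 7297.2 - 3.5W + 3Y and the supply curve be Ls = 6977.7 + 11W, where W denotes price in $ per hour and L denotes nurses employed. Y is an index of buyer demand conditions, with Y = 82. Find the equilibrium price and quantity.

With Y = 82, demand is Ld = 7543.2 - 3.5W.
The market clears where 7543.2 - 3.5W = 6977.7 + 11W. Rearranging, 14.5W = 565.5, hence W* = 39.
Substitute back: L* = 7543.2 - 3.5(39) = 7406.7.

W* = 39, L* = 7406.7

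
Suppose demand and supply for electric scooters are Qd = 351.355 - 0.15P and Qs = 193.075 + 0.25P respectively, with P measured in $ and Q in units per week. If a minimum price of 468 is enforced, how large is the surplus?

Surplus = 28.92

With P fixed at 468, quantity demanded is 281.155 and quantity supplied is 310.075.
Surplus = Qs - Qd = 310.075 - 281.155 = 28.92.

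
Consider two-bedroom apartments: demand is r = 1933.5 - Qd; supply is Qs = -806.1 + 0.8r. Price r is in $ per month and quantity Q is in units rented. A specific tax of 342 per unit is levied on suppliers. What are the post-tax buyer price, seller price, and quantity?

In direct form, Qd = 1933.5 - r.
The tax drives a wedge r_b - r_s = 342. Substituting r_s = r_b - 342 into supply: Qs = -1079.7 + 0.8r_b.
Set Qd = Qs: 1933.5 - r_b = -1079.7 + 0.8r_b, so 3013.2 = 1.8r_b and r_b = 1674.
So r_s = 1332 and the quantity traded is Q = 1933.5 - 1674 = 259.5.

r_b = 1674, r_s = 1332, Q = 259.5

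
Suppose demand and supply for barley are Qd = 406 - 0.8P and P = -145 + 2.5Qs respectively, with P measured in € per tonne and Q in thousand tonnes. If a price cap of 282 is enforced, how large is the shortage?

Inverting to quantity form: Qs = 58 + 0.4P.
At P = 282: Qd = 180.4 and Qs = 170.8.
Shortage = Qd - Qs = 180.4 - 170.8 = 9.6.

Shortage = 9.6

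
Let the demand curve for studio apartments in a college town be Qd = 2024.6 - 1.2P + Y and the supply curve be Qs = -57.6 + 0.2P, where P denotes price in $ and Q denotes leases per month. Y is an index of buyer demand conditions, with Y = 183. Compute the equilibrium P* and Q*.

P* = 1618, Q* = 266

With Y = 183, demand is Qd = 2207.6 - 1.2P.
Equating demand and supply, 2207.6 - 1.2P = -57.6 + 0.2P gives 1.4P = 2265.2, so P* = 1618.
Then Q* = 2207.6 - 1.2(1618) = 266.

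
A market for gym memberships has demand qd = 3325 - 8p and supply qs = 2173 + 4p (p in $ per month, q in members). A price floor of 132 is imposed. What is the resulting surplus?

Surplus = 432

At p = 132: qd = 2269 and qs = 2701.
Surplus = qs - qd = 2701 - 2269 = 432.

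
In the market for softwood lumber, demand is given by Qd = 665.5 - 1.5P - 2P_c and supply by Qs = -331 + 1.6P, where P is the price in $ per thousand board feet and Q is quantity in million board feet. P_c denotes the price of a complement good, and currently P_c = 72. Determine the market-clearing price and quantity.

P* = 275, Q* = 109

With P_c = 72, demand is Qd = 521.5 - 1.5P.
The market clears where 521.5 - 1.5P = -331 + 1.6P. Rearranging, 3.1P = 852.5, hence P* = 275.
Then Q* = 521.5 - 1.5(275) = 109.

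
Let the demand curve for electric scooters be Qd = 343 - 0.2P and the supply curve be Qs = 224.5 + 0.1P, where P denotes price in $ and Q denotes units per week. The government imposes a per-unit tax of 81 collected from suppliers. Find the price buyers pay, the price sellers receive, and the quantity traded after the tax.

Suppliers keep P_s = P_b - 81 per unit, so supply in terms of the buyer price is Qs = 216.4 + 0.1P_b.
Equate demand and the shifted supply: 343 - 0.2P_b = 216.4 + 0.1P_b, giving 0.3P_b = 126.6, so P_b = 422.
So P_s = 341 and the quantity traded is Q = 343 - 0.2(422) = 258.6.

P_b = 422, P_s = 341, Q = 258.6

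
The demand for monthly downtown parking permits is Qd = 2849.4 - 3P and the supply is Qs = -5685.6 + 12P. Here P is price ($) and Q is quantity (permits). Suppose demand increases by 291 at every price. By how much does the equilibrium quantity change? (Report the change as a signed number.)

ΔQ = 232.8

Equating demand and supply, 2849.4 - 3P = -5685.6 + 12P gives 15P = 8535, so P* = 569.
Plugging P* into demand: Q* = 2849.4 - 3(569) = 1142.4.
After the shift, demand is Qd = 3140.4 - 3P.
Re-solving, 15P = 8826 gives P = 588.4 and Q = 1375.2.
ΔQ = 1375.2 - 1142.4 = 232.8.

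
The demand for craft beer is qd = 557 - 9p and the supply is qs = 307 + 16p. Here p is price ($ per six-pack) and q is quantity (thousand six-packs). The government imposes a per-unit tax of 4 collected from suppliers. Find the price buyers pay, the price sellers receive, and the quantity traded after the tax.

p_b = 12.56, p_s = 8.56, q = 443.96

Suppliers keep p_s = p_b - 4 per unit, so supply in terms of the buyer price is qs = 243 + 16p_b.
Equate demand and the shifted supply: 557 - 9p_b = 243 + 16p_b, giving 25p_b = 314, so p_b = 12.56.
Then p_s = 12.56 - 4 = 8.56 and q = 557 - 9(12.56) = 443.96.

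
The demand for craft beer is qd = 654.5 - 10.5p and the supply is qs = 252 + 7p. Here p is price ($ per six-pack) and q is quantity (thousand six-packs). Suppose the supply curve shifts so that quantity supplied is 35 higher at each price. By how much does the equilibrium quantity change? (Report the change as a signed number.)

The market clears where 654.5 - 10.5p = 252 + 7p. Rearranging, 17.5p = 402.5, hence p* = 23.
From the demand curve, q* = 654.5 - 10.5(23) = 413.
After the shift, supply is qs = 287 + 7p.
The new intersection has 367.5 = 17.5p, i.e. p = 21, q = 434.
Δq = 434 - 413 = 21.

Δq = 21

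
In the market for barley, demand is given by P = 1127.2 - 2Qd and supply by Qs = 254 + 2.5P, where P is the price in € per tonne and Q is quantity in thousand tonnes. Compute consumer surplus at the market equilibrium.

Inverting to quantity form: Qd = 563.6 - 0.5P.
Set Qd = Qs: 563.6 - 0.5P = 254 + 2.5P, so 309.6 = 3P and P* = 103.2.
Plugging P* into demand: Q* = 563.6 - 0.5(103.2) = 512.
Demand choke price (Qd = 0): P = 563.6/0.5 = 1127.2. Consumer surplus = ½ × (1127.2 - 103.2) × 512 = 262144.

Consumer surplus = 262144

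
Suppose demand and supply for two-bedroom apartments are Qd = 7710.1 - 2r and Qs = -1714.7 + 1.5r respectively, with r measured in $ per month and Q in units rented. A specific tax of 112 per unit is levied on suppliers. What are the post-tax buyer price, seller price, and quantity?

The tax drives a wedge r_b - r_s = 112. Substituting r_s = r_b - 112 into supply: Qs = -1882.7 + 1.5r_b.
Equate demand and the shifted supply: 7710.1 - 2r_b = -1882.7 + 1.5r_b, giving 3.5r_b = 9592.8, so r_b = 2740.8.
So r_s = 2628.8 and the quantity traded is Q = 7710.1 - 2(2740.8) = 2228.5.

r_b = 2740.8, r_s = 2628.8, Q = 2228.5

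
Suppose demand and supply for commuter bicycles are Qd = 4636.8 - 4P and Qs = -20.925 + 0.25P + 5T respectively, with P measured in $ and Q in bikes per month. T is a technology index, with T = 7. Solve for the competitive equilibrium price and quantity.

With T = 7, supply is Qs = 14.075 + 0.25P.
Set Qd = Qs: 4636.8 - 4P = 14.075 + 0.25P, so 4622.725 = 4.25P and P* = 1087.7.
Plugging P* into demand: Q* = 4636.8 - 4(1087.7) = 286.

P* = 1087.7, Q* = 286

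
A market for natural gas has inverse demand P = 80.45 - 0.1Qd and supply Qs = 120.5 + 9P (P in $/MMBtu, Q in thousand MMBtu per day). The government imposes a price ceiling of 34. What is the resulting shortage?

Shortage = 38

Solving each curve for Q: Qd = 804.5 - 10P.
At P = 34: Qd = 464.5 and Qs = 426.5.
Shortage = Qd - Qs = 464.5 - 426.5 = 38.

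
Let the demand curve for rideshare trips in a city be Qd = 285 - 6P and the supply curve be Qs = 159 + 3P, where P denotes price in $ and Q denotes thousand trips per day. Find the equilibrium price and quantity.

Set Qd = Qs: 285 - 6P = 159 + 3P, so 126 = 9P and P* = 14.
From the demand curve, Q* = 285 - 6(14) = 201.

P* = 14, Q* = 201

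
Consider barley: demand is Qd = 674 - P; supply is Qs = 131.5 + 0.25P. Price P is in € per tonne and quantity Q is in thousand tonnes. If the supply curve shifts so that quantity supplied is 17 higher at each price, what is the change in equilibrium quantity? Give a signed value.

ΔQ = 13.6

At equilibrium Qd = Qs, so 674 - P = 131.5 + 0.25P; collecting terms, 542.5 = 1.25P and P* = 434.
Substitute back: Q* = 674 - 434 = 240.
After the shift, supply is Qs = 148.5 + 0.25P.
The new intersection has 525.5 = 1.25P, i.e. P = 420.4, Q = 253.6.
ΔQ = 253.6 - 240 = 13.6.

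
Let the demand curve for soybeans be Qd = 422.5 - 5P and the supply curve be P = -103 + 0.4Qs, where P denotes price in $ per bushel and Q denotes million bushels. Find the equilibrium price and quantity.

P* = 22, Q* = 312.5

Inverting to quantity form: Qs = 257.5 + 2.5P.
Set Qd = Qs: 422.5 - 5P = 257.5 + 2.5P, so 165 = 7.5P and P* = 22.
Substitute back: Q* = 422.5 - 5(22) = 312.5.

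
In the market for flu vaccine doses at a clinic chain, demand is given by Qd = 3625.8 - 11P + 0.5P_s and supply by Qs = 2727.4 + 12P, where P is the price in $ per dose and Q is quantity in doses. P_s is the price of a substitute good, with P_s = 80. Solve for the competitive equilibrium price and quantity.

With P_s = 80, demand is Qd = 3665.8 - 11P.
At equilibrium Qd = Qs, so 3665.8 - 11P = 2727.4 + 12P; collecting terms, 938.4 = 23P and P* = 40.8.
Then Q* = 3665.8 - 11(40.8) = 3217.

P* = 40.8, Q* = 3217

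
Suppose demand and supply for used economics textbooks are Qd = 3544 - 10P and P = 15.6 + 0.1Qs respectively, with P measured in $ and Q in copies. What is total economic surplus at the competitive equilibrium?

Inverting to quantity form: Qs = -156 + 10P.
Set Qd = Qs: 3544 - 10P = -156 + 10P, so 3700 = 20P and P* = 185.
Plugging P* into demand: Q* = 3544 - 10(185) = 1694.
Demand choke price = 354.4; supply choke price = 15.6. CS = ½(354.4 - 185)(1694) = 143481.8; PS = ½(185 - 15.6)(1694) = 143481.8. Total surplus = 286963.6.

Total surplus = 286963.6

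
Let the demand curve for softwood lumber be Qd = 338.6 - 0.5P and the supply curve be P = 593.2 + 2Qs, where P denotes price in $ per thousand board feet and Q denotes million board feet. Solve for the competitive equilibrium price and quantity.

P* = 635.2, Q* = 21

In direct form, Qs = -296.6 + 0.5P.
Set Qd = Qs: 338.6 - 0.5P = -296.6 + 0.5P, so 635.2 = P and P* = 635.2.
Plugging P* into demand: Q* = 338.6 - 0.5(635.2) = 21.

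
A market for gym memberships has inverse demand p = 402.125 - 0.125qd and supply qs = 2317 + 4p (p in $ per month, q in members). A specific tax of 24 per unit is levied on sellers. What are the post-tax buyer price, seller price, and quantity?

p_b = 83, p_s = 59, q = 2553

In direct form, qd = 3217 - 8p.
Sellers keep p_s = p_b - 24 per unit, so supply in terms of the buyer price is qs = 2221 + 4p_b.
Set qd = qs: 3217 - 8p_b = 2221 + 4p_b, so 996 = 12p_b and p_b = 83.
Then p_s = 83 - 24 = 59 and q = 3217 - 8(83) = 2553.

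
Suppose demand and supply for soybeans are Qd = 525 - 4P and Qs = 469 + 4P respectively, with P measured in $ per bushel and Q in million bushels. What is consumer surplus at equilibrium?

At equilibrium Qd = Qs, so 525 - 4P = 469 + 4P; collecting terms, 56 = 8P and P* = 7.
Substitute back: Q* = 525 - 4(7) = 497.
Demand choke price (Qd = 0): P = 525/4 = 131.25. Consumer surplus = ½ × (131.25 - 7) × 497 = 30876.125.

Consumer surplus = 30876.125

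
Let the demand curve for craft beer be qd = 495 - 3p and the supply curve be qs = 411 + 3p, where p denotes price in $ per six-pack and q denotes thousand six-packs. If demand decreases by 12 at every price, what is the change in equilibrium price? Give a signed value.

Δp = -2

The market clears where 495 - 3p = 411 + 3p. Rearranging, 6p = 84, hence p* = 14.
Substitute back: q* = 495 - 3(14) = 453.
After the shift, demand is qd = 483 - 3p.
Re-solving, 6p = 72 gives p = 12 and q = 447.
Δp = 12 - 14 = -2.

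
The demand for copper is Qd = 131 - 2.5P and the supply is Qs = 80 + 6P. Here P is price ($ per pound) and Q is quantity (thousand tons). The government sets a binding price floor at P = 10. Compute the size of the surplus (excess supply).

With P fixed at 10, quantity demanded is 106 and quantity supplied is 140.
Surplus = Qs - Qd = 140 - 106 = 34.

Surplus = 34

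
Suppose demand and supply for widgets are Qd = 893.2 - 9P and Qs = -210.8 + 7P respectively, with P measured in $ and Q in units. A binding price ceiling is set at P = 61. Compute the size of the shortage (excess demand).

Shortage = 128

Evaluating both curves at the ceiling price 61 gives Qd = 344.2, Qs = 216.2.
Shortage = Qd - Qs = 344.2 - 216.2 = 128.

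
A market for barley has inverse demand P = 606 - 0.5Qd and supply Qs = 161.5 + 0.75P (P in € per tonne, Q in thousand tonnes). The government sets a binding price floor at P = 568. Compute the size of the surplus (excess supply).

Surplus = 511.5

Inverting to quantity form: Qd = 1212 - 2P.
With P fixed at 568, quantity demanded is 76 and quantity supplied is 587.5.
Surplus = Qs - Qd = 587.5 - 76 = 511.5.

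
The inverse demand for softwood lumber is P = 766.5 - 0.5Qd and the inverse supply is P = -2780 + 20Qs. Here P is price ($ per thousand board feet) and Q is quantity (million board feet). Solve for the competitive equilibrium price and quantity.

In direct form, Qd = 1533 - 2P and Qs = 139 + 0.05P.
Equating demand and supply, 1533 - 2P = 139 + 0.05P gives 2.05P = 1394, so P* = 680.
Substitute back: Q* = 1533 - 2(680) = 173.

P* = 680, Q* = 173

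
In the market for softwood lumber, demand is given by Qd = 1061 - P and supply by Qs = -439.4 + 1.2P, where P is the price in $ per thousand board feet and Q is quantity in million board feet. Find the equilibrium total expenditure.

Total expenditure = 258478

Set Qd = Qs: 1061 - P = -439.4 + 1.2P, so 1500.4 = 2.2P and P* = 682.
Plugging P* into demand: Q* = 1061 - 682 = 379.
Total expenditure = P* × Q* = 682 × 379 = 258478.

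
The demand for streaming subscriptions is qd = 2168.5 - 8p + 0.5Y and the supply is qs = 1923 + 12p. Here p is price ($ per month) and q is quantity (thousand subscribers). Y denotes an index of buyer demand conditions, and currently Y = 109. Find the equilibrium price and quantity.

With Y = 109, demand is qd = 2223 - 8p.
Equating demand and supply, 2223 - 8p = 1923 + 12p gives 20p = 300, so p* = 15.
Plugging p* into demand: q* = 2223 - 8(15) = 2103.

p* = 15, q* = 2103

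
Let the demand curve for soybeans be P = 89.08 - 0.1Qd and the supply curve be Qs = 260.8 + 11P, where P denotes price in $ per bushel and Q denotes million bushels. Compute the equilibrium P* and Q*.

Rewriting in direct form: Qd = 890.8 - 10P.
The market clears where 890.8 - 10P = 260.8 + 11P. Rearranging, 21P = 630, hence P* = 30.
From the demand curve, Q* = 890.8 - 10(30) = 590.8.

P* = 30, Q* = 590.8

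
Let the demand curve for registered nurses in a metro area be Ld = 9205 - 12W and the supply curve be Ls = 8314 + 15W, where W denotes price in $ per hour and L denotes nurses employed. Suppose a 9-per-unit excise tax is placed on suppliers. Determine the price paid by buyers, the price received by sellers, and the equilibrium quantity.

Suppliers keep W_s = W_b - 9 per unit, so supply in terms of the buyer price is Ls = 8179 + 15W_b.
Equate demand and the shifted supply: 9205 - 12W_b = 8179 + 15W_b, giving 27W_b = 1026, so W_b = 38.
Then W_s = 38 - 9 = 29 and L = 9205 - 12(38) = 8749.

W_b = 38, W_s = 29, L = 8749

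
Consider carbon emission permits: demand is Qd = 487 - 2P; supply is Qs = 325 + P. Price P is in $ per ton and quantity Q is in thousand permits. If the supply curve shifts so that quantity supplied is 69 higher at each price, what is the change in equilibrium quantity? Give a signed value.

ΔQ = 46

Set Qd = Qs: 487 - 2P = 325 + P, so 162 = 3P and P* = 54.
Plugging P* into demand: Q* = 487 - 2(54) = 379.
After the shift, supply is Qs = 394 + P.
The new intersection has 93 = 3P, i.e. P = 31, Q = 425.
ΔQ = 425 - 379 = 46.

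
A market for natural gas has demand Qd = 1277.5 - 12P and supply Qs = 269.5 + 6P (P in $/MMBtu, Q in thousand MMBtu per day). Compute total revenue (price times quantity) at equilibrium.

Equating demand and supply, 1277.5 - 12P = 269.5 + 6P gives 18P = 1008, so P* = 56.
Plugging P* into demand: Q* = 1277.5 - 12(56) = 605.5.
Total revenue = P* × Q* = 56 × 605.5 = 33908.

Total revenue = 33908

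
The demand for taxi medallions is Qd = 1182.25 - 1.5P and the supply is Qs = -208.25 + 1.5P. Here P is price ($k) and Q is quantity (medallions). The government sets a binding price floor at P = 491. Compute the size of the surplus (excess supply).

Surplus = 82.5

With P fixed at 491, quantity demanded is 445.75 and quantity supplied is 528.25.
Surplus = Qs - Qd = 528.25 - 445.75 = 82.5.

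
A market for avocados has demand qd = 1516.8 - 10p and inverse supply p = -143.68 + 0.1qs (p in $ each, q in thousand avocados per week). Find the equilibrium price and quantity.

In direct form, qs = 1436.8 + 10p.
Equating demand and supply, 1516.8 - 10p = 1436.8 + 10p gives 20p = 80, so p* = 4.
Substitute back: q* = 1516.8 - 10(4) = 1476.8.

p* = 4, q* = 1476.8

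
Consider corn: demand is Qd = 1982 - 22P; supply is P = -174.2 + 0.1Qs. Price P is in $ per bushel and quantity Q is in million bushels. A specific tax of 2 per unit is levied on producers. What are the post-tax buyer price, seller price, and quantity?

Rewriting in direct form: Qs = 1742 + 10P.
Producers keep P_s = P_b - 2 per unit, so supply in terms of the buyer price is Qs = 1722 + 10P_b.
Market clearing requires 1982 - 22P_b = 1722 + 10P_b; hence 260 = 32P_b and P_b = 8.125.
Then P_s = 8.125 - 2 = 6.125 and Q = 1982 - 22(8.125) = 1803.25.

P_b = 8.125, P_s = 6.125, Q = 1803.25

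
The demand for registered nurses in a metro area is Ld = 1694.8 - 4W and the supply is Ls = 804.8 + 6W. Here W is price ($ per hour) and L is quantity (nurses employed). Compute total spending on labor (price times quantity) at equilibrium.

Total spending on labor = 119153.2

The market clears where 1694.8 - 4W = 804.8 + 6W. Rearranging, 10W = 890, hence W* = 89.
Plugging W* into demand: L* = 1694.8 - 4(89) = 1338.8.
Total spending on labor = W* × L* = 89 × 1338.8 = 119153.2.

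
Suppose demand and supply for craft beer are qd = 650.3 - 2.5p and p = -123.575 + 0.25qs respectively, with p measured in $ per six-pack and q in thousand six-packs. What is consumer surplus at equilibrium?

In direct form, qs = 494.3 + 4p.
Set qd = qs: 650.3 - 2.5p = 494.3 + 4p, so 156 = 6.5p and p* = 24.
Substitute back: q* = 650.3 - 2.5(24) = 590.3.
Demand choke price (qd = 0): p = 650.3/2.5 = 260.12. Consumer surplus = ½ × (260.12 - 24) × 590.3 = 69690.818.

Consumer surplus = 69690.818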